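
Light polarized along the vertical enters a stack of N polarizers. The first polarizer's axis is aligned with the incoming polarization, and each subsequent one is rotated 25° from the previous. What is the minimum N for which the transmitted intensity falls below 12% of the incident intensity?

N = 12

First polarizer is aligned with the polarization: full transmission.
Each further stage multiplies by cos²(25°) = 0.8214.
After N polarizers: T = 0.8214^(N−1). Require T < 0.12 ⇒ N−1 > ln(0.12)/ln(0.8214) = 10.78, so N−1 ≥ 11 and N = 12.
Check: N=12 gives T = 0.1148 < 0.12; N=11 gives T = 0.1398.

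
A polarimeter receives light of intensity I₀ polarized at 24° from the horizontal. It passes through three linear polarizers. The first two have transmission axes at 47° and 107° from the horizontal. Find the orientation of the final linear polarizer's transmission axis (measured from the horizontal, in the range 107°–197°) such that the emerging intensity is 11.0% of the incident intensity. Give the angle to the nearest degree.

I₁ = I₀ cos²(47° − 24°) = I₀ cos²(23°) = 0.8473 I₀.
I₂ = I₁ cos²(107° − 47°) = 0.8473 I₀ · cos²(60°) = 0.2118 I₀.
Need I₃/I₀ = 0.11, so cos²(θ − 107°) = 0.11 / 0.2118 = 0.5193.
θ − 107° = arccos(√0.5193) = 43.9°, giving θ ≈ 107 + 43.9 = 150.9°.

θ ≈ 151°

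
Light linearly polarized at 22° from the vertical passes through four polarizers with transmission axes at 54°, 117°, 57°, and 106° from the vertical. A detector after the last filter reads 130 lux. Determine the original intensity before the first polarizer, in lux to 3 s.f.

I₁ = I₀ cos²(54° − 22°) = I₀ cos²(32°) = 0.7192 I₀.
I₂ = I₁ cos²(117° − 54°) = 0.7192 I₀ · cos²(63°) = 0.1482 I₀.
I₃ = I₂ cos²(57° − 117°) = 0.1482 I₀ · cos²(60°) = 0.03706 I₀.
I₄ = I₃ cos²(106° − 57°) = 0.03706 I₀ · cos²(49°) = 0.01595 I₀.
So 130 lux = 0.01595 I₀, giving I₀ = 130/0.01595 = 8150 lux.

I₀ ≈ 8150 lux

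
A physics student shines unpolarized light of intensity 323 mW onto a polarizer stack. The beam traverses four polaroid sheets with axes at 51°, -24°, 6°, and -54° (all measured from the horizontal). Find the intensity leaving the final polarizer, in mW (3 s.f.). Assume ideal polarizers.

I ≈ 2.03 mW

Unpolarized light through the first polarizer → I₁ = 323 mW/2 = 161.5 mW, polarized at 51°.
I₂ = I₁ · cos²(75°) = 161.5 · 0.06699 = 10.82 mW.
I₃ = I₂ · cos²(30°) = 10.82 · 0.75 = 8.114 mW.
I₄ = I₃ · cos²(60°) = 8.114 · 0.25 = 2.028 mW.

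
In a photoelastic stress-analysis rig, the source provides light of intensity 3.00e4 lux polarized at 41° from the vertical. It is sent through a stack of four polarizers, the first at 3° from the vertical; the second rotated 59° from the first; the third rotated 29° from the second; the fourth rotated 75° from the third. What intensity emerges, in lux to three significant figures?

I ≈ 253 lux

I₁ = 3.00e4 lux · cos²(38°) = 1.863e+04 lux.
I₂ = I₁ · cos²(59°) = 1.863e+04 · 0.2653 = 4942 lux.
I₃ = I₂ · cos²(29°) = 4942 · 0.765 = 3780 lux.
I₄ = I₃ · cos²(75°) = 3780 · 0.06699 = 253.2 lux.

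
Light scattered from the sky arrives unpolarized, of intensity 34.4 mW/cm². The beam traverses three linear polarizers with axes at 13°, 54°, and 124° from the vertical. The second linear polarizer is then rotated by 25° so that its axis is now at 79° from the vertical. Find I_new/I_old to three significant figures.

Before rotation:
Unpolarized light through the first polarizer → I₁ = ½ I₀, now polarized at 13°.
I₂ = I₁ cos²(54° − 13°) = 0.5 I₀ · cos²(41°) = 0.2848 I₀.
I₃ = I₂ cos²(124° − 54°) = 0.2848 I₀ · cos²(70°) = 0.03331 I₀.
After rotation:
Unpolarized light through the first polarizer → I₁ = ½ I₀, now polarized at 13°.
I₂ = I₁ cos²(79° − 13°) = 0.5 I₀ · cos²(66°) = 0.08272 I₀.
I₃ = I₂ cos²(124° − 79°) = 0.08272 I₀ · cos²(45°) = 0.04136 I₀.
Ratio = 0.04136 / 0.03331 = 1.241.

I_new/I_old ≈ 1.24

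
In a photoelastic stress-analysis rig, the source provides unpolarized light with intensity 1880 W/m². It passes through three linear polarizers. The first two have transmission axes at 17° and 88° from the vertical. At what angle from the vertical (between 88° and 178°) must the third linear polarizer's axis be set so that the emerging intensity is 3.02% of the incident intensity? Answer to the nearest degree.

Unpolarized light through the first polarizer → I₁ = ½ I₀, now polarized at 17°.
I₂ = I₁ cos²(88° − 17°) = 0.5 I₀ · cos²(71°) = 0.053 I₀.
Need I₃/I₀ = 0.0302, so cos²(θ − 88°) = 0.0302 / 0.053 = 0.5698.
θ − 88° = arccos(√0.5698) = 41.0°, giving θ ≈ 88 + 41.0 = 129.0°.

θ ≈ 129°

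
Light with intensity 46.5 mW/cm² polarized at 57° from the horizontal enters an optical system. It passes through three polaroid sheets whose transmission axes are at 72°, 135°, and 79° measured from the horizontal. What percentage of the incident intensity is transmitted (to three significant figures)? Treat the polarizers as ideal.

≈ 6.01%

I₁ = 46.5 mW/cm² · cos²(15°) = 43.39 mW/cm².
I₂ = I₁ · cos²(63°) = 43.39 · 0.2061 = 8.942 mW/cm².
I₃ = I₂ · cos²(56°) = 8.942 · 0.3127 = 2.796 mW/cm².
That is 6.013% of the incident intensity.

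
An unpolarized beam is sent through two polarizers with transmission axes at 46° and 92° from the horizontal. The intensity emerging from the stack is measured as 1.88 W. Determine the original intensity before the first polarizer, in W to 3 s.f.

I₀ ≈ 7.79 W

Unpolarized light through the first polarizer → I₁ = ½ I₀, now polarized at 46°.
I₂ = I₁ cos²(92° − 46°) = 0.5 I₀ · cos²(46°) = 0.2413 I₀.
So 1.88 W = 0.2413 I₀, giving I₀ = 1.88/0.2413 = 7.792 W.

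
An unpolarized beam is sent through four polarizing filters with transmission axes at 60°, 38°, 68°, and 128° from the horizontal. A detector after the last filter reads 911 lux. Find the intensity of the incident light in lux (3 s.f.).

Unpolarized light through the first polarizer → I₁ = ½ I₀, now polarized at 60°.
I₂ = I₁ cos²(38° − 60°) = 0.5 I₀ · cos²(22°) = 0.4298 I₀.
I₃ = I₂ cos²(68° − 38°) = 0.4298 I₀ · cos²(30°) = 0.3224 I₀.
I₄ = I₃ cos²(128° − 68°) = 0.3224 I₀ · cos²(60°) = 0.08059 I₀.
So 911 lux = 0.08059 I₀, giving I₀ = 911/0.08059 = 1.13e+04 lux.

I₀ ≈ 1.13e4 lux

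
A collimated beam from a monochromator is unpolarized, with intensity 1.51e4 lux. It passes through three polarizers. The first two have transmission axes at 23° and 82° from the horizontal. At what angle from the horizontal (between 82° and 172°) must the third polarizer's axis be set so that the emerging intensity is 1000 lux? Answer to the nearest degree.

Unpolarized light through the first polarizer → I₁ = ½ I₀, now polarized at 23°.
I₂ = I₁ cos²(82° − 23°) = 0.5 I₀ · cos²(59°) = 0.1326 I₀.
Target fraction: 1000 / 1.51e4 lux = 0.06623 of I₀.
Need I₃/I₀ = 0.06623, so cos²(θ − 82°) = 0.06623 / 0.1326 = 0.4993.
θ − 82° = arccos(√0.4993) = 45.0°, giving θ ≈ 82 + 45.0 = 127.0°.

θ ≈ 127°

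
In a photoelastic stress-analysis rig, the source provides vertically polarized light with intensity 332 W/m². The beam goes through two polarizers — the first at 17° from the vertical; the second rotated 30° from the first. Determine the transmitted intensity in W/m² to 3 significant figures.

I₁ = 332 W/m² · cos²(17°) = 303.6 W/m².
I₂ = I₁ · cos²(30°) = 303.6 · 0.75 = 227.7 W/m².

I ≈ 228 W/m²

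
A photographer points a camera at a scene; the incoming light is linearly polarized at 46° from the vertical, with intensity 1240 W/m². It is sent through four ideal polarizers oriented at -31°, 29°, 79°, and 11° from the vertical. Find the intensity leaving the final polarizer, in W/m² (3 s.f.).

By Malus's law, I₁ = 1240 W/m² · cos²(77°) = 62.75 W/m².
I₂ = I₁ · cos²(60°) = 62.75 · 0.25 = 15.69 W/m².
I₃ = I₂ · cos²(50°) = 15.69 · 0.4132 = 6.481 W/m².
I₄ = I₃ · cos²(68°) = 6.481 · 0.1403 = 0.9095 W/m².

I ≈ 0.910 W/m²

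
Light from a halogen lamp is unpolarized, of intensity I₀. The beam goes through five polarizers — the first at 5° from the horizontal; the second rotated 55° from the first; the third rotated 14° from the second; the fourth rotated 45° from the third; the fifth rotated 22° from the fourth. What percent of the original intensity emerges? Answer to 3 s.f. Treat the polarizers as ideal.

≈ 6.66%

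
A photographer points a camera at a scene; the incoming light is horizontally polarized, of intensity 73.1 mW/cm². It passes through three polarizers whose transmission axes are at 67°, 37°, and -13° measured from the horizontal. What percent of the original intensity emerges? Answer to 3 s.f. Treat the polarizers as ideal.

By Malus's law, I₁ = 73.1 mW/cm² · cos²(67°) = 11.16 mW/cm².
I₂ = I₁ · cos²(30°) = 11.16 · 0.75 = 8.37 mW/cm².
I₃ = I₂ · cos²(50°) = 8.37 · 0.4132 = 3.458 mW/cm².
That is 4.731% of the incident intensity.

≈ 4.73%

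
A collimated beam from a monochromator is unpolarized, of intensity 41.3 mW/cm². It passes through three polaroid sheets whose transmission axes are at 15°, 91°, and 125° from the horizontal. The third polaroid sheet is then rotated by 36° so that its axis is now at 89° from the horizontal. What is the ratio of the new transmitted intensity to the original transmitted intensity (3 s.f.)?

I_new/I_old ≈ 1.45

Before rotation:
Unpolarized light through the first polarizer → I₁ = ½ I₀, now polarized at 15°.
I₂ = I₁ cos²(91° − 15°) = 0.5 I₀ · cos²(76°) = 0.02926 I₀.
I₃ = I₂ cos²(125° − 91°) = 0.02926 I₀ · cos²(34°) = 0.02011 I₀.
After rotation:
Unpolarized light through the first polarizer → I₁ = ½ I₀, now polarized at 15°.
I₂ = I₁ cos²(91° − 15°) = 0.5 I₀ · cos²(76°) = 0.02926 I₀.
I₃ = I₂ cos²(89° − 91°) = 0.02926 I₀ · cos²(2°) = 0.02923 I₀.
Ratio = 0.02923 / 0.02011 = 1.453.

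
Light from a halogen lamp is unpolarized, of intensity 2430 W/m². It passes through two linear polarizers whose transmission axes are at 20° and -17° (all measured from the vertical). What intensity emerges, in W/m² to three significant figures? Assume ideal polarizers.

I ≈ 775 W/m²

Unpolarized light through the first polarizer → I₁ = 2430 W/m²/2 = 1215 W/m², polarized at 20°.
I₂ = I₁ · cos²(37°) = 1215 · 0.6378 = 774.9 W/m².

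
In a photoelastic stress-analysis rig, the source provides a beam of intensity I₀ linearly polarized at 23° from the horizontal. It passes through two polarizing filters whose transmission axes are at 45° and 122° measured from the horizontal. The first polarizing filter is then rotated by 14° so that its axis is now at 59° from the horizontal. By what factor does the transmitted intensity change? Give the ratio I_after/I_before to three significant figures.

I_new/I_old ≈ 3.10

Before rotation:
I₁ = I₀ cos²(45° − 23°) = I₀ cos²(22°) = 0.8597 I₀.
I₂ = I₁ cos²(122° − 45°) = 0.8597 I₀ · cos²(77°) = 0.0435 I₀.
After rotation:
I₁ = I₀ cos²(59° − 23°) = I₀ cos²(36°) = 0.6545 I₀.
I₂ = I₁ cos²(122° − 59°) = 0.6545 I₀ · cos²(63°) = 0.1349 I₀.
Ratio = 0.1349 / 0.0435 = 3.101.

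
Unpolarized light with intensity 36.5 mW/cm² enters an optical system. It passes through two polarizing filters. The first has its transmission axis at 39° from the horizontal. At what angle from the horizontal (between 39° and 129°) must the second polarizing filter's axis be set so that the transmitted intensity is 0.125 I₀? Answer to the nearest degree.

θ ≈ 99°

Unpolarized light through the first polarizer → I₁ = ½ I₀, now polarized at 39°.
Need I₂/I₀ = 0.125, so cos²(θ − 39°) = 0.125 / 0.5 = 0.25.
θ − 39° = arccos(√0.25) = 60.0°, giving θ ≈ 39 + 60.0 = 99.0°.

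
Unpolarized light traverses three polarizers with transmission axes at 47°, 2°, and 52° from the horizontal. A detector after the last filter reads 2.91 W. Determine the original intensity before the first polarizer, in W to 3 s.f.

I₀ ≈ 28.2 W

Unpolarized light through the first polarizer → I₁ = ½ I₀, now polarized at 47°.
I₂ = I₁ cos²(2° − 47°) = 0.5 I₀ · cos²(45°) = 0.25 I₀.
I₃ = I₂ cos²(52° − 2°) = 0.25 I₀ · cos²(50°) = 0.1033 I₀.
So 2.91 W = 0.1033 I₀, giving I₀ = 2.91/0.1033 = 28.17 W.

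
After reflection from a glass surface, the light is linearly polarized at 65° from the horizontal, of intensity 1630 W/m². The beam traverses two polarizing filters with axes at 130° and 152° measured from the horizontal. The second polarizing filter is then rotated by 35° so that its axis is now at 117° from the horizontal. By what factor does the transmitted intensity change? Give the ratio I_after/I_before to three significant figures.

I_new/I_old ≈ 1.10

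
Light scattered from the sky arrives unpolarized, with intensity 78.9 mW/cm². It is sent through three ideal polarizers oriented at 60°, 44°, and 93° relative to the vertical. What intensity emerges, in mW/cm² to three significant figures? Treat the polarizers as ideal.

Unpolarized light through the first polarizer → I₁ = 78.9 mW/cm²/2 = 39.45 mW/cm², polarized at 60°.
I₂ = I₁ · cos²(16°) = 39.45 · 0.924 = 36.45 mW/cm².
I₃ = I₂ · cos²(49°) = 36.45 · 0.4304 = 15.69 mW/cm².

I ≈ 15.7 mW/cm²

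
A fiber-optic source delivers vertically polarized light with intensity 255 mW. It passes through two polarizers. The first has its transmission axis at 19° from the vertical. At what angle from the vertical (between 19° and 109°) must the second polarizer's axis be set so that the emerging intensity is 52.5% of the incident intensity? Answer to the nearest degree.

θ ≈ 59°

By Malus's law, I₁ = I₀ cos²(19° − 0°) = I₀ cos²(19°) = 0.894 I₀.
Need I₂/I₀ = 0.525, so cos²(θ − 19°) = 0.525 / 0.894 = 0.5872.
θ − 19° = arccos(√0.5872) = 40.0°, giving θ ≈ 19 + 40.0 = 59.0°.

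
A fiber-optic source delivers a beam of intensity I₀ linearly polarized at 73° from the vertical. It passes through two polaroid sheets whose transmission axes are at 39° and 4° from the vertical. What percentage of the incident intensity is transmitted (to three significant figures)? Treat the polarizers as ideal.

≈ 46.1%

I₁ = I₀ cos²(39° − 73°) = I₀ cos²(34°) = 0.6873 I₀.
I₂ = I₁ cos²(4° − 39°) = 0.6873 I₀ · cos²(35°) = 0.4612 I₀.
That is 46.12% of the incident intensity.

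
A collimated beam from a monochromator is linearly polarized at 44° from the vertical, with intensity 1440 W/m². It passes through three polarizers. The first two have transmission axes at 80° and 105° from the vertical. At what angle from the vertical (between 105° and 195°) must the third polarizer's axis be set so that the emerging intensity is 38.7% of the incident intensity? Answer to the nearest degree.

θ ≈ 137°

I₁ = I₀ cos²(80° − 44°) = I₀ cos²(36°) = 0.6545 I₀.
I₂ = I₁ cos²(105° − 80°) = 0.6545 I₀ · cos²(25°) = 0.5376 I₀.
Need I₃/I₀ = 0.387, so cos²(θ − 105°) = 0.387 / 0.5376 = 0.7199.
θ − 105° = arccos(√0.7199) = 32.0°, giving θ ≈ 105 + 32.0 = 137.0°.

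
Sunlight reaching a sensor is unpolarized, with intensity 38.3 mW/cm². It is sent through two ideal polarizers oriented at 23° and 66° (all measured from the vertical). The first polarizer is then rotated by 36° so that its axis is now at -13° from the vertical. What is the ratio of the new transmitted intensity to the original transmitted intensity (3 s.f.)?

I_new/I_old ≈ 0.0681

Before rotation:
Unpolarized light through the first polarizer → I₁ = ½ I₀, now polarized at 23°.
I₂ = I₁ cos²(66° − 23°) = 0.5 I₀ · cos²(43°) = 0.2674 I₀.
After rotation:
Unpolarized light through the first polarizer → I₁ = ½ I₀, now polarized at -13°.
I₂ = I₁ cos²(66° + 13°) = 0.5 I₀ · cos²(79°) = 0.0182 I₀.
Ratio = 0.0182 / 0.2674 = 0.06807.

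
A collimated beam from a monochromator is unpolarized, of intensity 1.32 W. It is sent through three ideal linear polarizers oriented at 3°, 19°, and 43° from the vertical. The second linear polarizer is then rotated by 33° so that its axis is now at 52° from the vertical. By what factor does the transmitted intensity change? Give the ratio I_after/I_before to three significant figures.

I_new/I_old ≈ 0.544

Before rotation:
Unpolarized light through the first polarizer → I₁ = ½ I₀, now polarized at 3°.
I₂ = I₁ cos²(19° − 3°) = 0.5 I₀ · cos²(16°) = 0.462 I₀.
I₃ = I₂ cos²(43° − 19°) = 0.462 I₀ · cos²(24°) = 0.3856 I₀.
After rotation:
Unpolarized light through the first polarizer → I₁ = ½ I₀, now polarized at 3°.
I₂ = I₁ cos²(52° − 3°) = 0.5 I₀ · cos²(49°) = 0.2152 I₀.
I₃ = I₂ cos²(43° − 52°) = 0.2152 I₀ · cos²(9°) = 0.2099 I₀.
Ratio = 0.2099 / 0.3856 = 0.5445.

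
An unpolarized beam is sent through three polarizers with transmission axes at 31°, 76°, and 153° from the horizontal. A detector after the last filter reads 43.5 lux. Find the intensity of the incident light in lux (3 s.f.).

I₀ ≈ 3440 lux

Unpolarized light through the first polarizer → I₁ = ½ I₀, now polarized at 31°.
I₂ = I₁ cos²(76° − 31°) = 0.5 I₀ · cos²(45°) = 0.25 I₀.
I₃ = I₂ cos²(153° − 76°) = 0.25 I₀ · cos²(77°) = 0.01265 I₀.
So 43.5 lux = 0.01265 I₀, giving I₀ = 43.5/0.01265 = 3439 lux.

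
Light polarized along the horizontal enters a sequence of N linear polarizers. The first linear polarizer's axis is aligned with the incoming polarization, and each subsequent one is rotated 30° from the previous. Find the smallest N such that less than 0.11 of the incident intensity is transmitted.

First polarizer is aligned with the polarization: full transmission.
Each further stage multiplies by cos²(30°) = 0.75.
After N polarizers: T = 0.75^(N−1). Require T < 0.11 ⇒ N−1 > ln(0.11)/ln(0.75) = 7.67, so N−1 ≥ 8 and N = 9.
Check: N=9 gives T = 0.1001 < 0.11; N=8 gives T = 0.1335.

N = 9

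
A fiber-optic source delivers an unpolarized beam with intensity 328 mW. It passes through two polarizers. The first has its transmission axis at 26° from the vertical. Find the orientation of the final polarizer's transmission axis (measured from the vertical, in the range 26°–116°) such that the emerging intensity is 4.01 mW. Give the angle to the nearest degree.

θ ≈ 107°

Unpolarized light through the first polarizer → I₁ = ½ I₀, now polarized at 26°.
Target fraction: 4.01 / 328 mW = 0.01223 of I₀.
Need I₂/I₀ = 0.01223, so cos²(θ − 26°) = 0.01223 / 0.5 = 0.02445.
θ − 26° = arccos(√0.02445) = 81.0°, giving θ ≈ 26 + 81.0 = 107.0°.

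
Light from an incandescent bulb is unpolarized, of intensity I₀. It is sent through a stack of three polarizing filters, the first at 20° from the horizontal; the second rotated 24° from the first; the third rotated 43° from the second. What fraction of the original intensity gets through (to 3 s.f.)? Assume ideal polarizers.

≈ 0.223 I₀

Unpolarized light through the first polarizer → I₁ = ½ I₀, now polarized at 20°.
I₂ = I₁ cos²(24°) = 0.5 · 0.8346 I₀ = 0.4173 I₀.
I₃ = I₂ cos²(43°) = 0.4173 · 0.5349 I₀ = 0.2232 I₀.
Transmitted fraction = 0.2232.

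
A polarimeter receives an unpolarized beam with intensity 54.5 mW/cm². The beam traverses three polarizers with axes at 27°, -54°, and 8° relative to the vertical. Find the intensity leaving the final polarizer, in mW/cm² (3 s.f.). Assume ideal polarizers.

Unpolarized light through the first polarizer → I₁ = 54.5 mW/cm²/2 = 27.25 mW/cm², polarized at 27°.
I₂ = I₁ · cos²(81°) = 27.25 · 0.02447 = 0.6669 mW/cm².
I₃ = I₂ · cos²(62°) = 0.6669 · 0.2204 = 0.147 mW/cm².

I ≈ 0.147 mW/cm²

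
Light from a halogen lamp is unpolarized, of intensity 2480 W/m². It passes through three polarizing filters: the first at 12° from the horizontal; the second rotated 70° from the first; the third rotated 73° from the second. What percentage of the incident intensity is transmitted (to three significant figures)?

Unpolarized light through the first polarizer → I₁ = 2480 W/m²/2 = 1240 W/m², polarized at 12°.
I₂ = I₁ · cos²(70°) = 1240 · 0.117 = 145.1 W/m².
I₃ = I₂ · cos²(73°) = 145.1 · 0.08548 = 12.4 W/m².
That is 0.5% of the incident intensity.

≈ 0.500%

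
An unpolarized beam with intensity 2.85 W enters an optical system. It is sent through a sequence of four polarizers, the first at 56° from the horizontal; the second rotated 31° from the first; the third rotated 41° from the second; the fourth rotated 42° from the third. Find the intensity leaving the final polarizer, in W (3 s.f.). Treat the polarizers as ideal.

I ≈ 0.329 W

Unpolarized light through the first polarizer → I₁ = 2.85 W/2 = 1.425 W, polarized at 56°.
I₂ = I₁ · cos²(31°) = 1.425 · 0.7347 = 1.047 W.
I₃ = I₂ · cos²(41°) = 1.047 · 0.5696 = 0.5964 W.
I₄ = I₃ · cos²(42°) = 0.5964 · 0.5523 = 0.3293 W.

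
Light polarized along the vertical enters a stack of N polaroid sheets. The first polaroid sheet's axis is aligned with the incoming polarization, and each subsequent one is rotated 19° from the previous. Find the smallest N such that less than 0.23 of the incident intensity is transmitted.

First polarizer is aligned with the polarization: full transmission.
Each further stage multiplies by cos²(19°) = 0.894.
After N polarizers: T = 0.894^(N−1). Require T < 0.23 ⇒ N−1 > ln(0.23)/ln(0.894) = 13.12, so N−1 ≥ 14 and N = 15.
Check: N=15 gives T = 0.2083 < 0.23; N=14 gives T = 0.233.

N = 15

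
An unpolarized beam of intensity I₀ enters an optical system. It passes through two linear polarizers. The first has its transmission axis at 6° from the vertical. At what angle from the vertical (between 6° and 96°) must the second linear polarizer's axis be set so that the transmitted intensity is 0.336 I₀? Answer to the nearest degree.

θ ≈ 41°

Unpolarized light through the first polarizer → I₁ = ½ I₀, now polarized at 6°.
Need I₂/I₀ = 0.336, so cos²(θ − 6°) = 0.336 / 0.5 = 0.672.
θ − 6° = arccos(√0.672) = 34.9°, giving θ ≈ 6 + 34.9 = 40.9°.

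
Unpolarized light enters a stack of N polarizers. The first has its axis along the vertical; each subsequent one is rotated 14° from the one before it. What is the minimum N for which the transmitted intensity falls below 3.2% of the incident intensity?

N = 47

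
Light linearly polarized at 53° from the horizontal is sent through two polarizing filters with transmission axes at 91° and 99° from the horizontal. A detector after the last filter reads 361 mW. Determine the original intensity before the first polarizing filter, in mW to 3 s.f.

I₀ ≈ 593 mW

I₁ = I₀ cos²(91° − 53°) = I₀ cos²(38°) = 0.621 I₀.
I₂ = I₁ cos²(99° − 91°) = 0.621 I₀ · cos²(8°) = 0.6089 I₀.
So 361 mW = 0.6089 I₀, giving I₀ = 361/0.6089 = 592.8 mW.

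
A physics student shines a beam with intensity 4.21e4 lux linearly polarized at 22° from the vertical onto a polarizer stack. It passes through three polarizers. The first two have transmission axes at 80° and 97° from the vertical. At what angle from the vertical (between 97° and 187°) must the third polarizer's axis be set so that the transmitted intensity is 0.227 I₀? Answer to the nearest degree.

θ ≈ 117°

I₁ = I₀ cos²(80° − 22°) = I₀ cos²(58°) = 0.2808 I₀.
I₂ = I₁ cos²(97° − 80°) = 0.2808 I₀ · cos²(17°) = 0.2568 I₀.
Need I₃/I₀ = 0.227, so cos²(θ − 97°) = 0.227 / 0.2568 = 0.8839.
θ − 97° = arccos(√0.8839) = 19.9°, giving θ ≈ 97 + 19.9 = 116.9°.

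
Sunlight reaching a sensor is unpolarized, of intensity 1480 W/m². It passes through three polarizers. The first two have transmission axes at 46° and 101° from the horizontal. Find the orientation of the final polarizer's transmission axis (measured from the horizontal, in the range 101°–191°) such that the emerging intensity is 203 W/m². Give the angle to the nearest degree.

θ ≈ 125°

Unpolarized light through the first polarizer → I₁ = ½ I₀, now polarized at 46°.
I₂ = I₁ cos²(101° − 46°) = 0.5 I₀ · cos²(55°) = 0.1645 I₀.
Target fraction: 203 / 1480 W/m² = 0.1372 of I₀.
Need I₃/I₀ = 0.1372, so cos²(θ − 101°) = 0.1372 / 0.1645 = 0.8338.
θ − 101° = arccos(√0.8338) = 24.1°, giving θ ≈ 101 + 24.1 = 125.1°.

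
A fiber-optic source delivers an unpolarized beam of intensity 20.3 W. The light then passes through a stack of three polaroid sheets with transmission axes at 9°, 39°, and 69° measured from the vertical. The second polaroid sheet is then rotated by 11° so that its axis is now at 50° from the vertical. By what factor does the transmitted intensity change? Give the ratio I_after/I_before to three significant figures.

Before rotation:
Unpolarized light through the first polarizer → I₁ = ½ I₀, now polarized at 9°.
I₂ = I₁ cos²(39° − 9°) = 0.5 I₀ · cos²(30°) = 0.375 I₀.
I₃ = I₂ cos²(69° − 39°) = 0.375 I₀ · cos²(30°) = 0.2813 I₀.
After rotation:
Unpolarized light through the first polarizer → I₁ = ½ I₀, now polarized at 9°.
I₂ = I₁ cos²(50° − 9°) = 0.5 I₀ · cos²(41°) = 0.2848 I₀.
I₃ = I₂ cos²(69° − 50°) = 0.2848 I₀ · cos²(19°) = 0.2546 I₀.
Ratio = 0.2546 / 0.2813 = 0.9053.

I_new/I_old ≈ 0.905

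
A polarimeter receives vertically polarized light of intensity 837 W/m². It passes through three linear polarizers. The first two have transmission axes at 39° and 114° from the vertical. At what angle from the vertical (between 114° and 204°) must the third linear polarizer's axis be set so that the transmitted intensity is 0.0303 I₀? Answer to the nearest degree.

By Malus's law, I₁ = I₀ cos²(39° − 0°) = I₀ cos²(39°) = 0.604 I₀.
I₂ = I₁ cos²(114° − 39°) = 0.604 I₀ · cos²(75°) = 0.04046 I₀.
Need I₃/I₀ = 0.0303, so cos²(θ − 114°) = 0.0303 / 0.04046 = 0.7489.
θ − 114° = arccos(√0.7489) = 30.1°, giving θ ≈ 114 + 30.1 = 144.1°.

θ ≈ 144°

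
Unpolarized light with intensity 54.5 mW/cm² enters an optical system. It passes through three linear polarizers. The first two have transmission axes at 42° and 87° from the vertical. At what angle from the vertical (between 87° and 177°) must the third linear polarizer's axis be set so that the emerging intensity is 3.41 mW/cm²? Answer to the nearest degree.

Unpolarized light through the first polarizer → I₁ = ½ I₀, now polarized at 42°.
I₂ = I₁ cos²(87° − 42°) = 0.5 I₀ · cos²(45°) = 0.25 I₀.
Target fraction: 3.41 / 54.5 mW/cm² = 0.06257 of I₀.
Need I₃/I₀ = 0.06257, so cos²(θ − 87°) = 0.06257 / 0.25 = 0.2503.
θ − 87° = arccos(√0.2503) = 60.0°, giving θ ≈ 87 + 60.0 = 147.0°.

θ ≈ 147°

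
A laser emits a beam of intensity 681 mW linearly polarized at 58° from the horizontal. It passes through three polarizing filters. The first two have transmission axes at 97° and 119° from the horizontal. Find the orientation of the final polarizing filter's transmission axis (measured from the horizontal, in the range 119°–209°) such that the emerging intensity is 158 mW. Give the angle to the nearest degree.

θ ≈ 167°

By Malus's law, I₁ = I₀ cos²(97° − 58°) = I₀ cos²(39°) = 0.604 I₀.
I₂ = I₁ cos²(119° − 97°) = 0.604 I₀ · cos²(22°) = 0.5192 I₀.
Target fraction: 158 / 681 mW = 0.232 of I₀.
Need I₃/I₀ = 0.232, so cos²(θ − 119°) = 0.232 / 0.5192 = 0.4469.
θ − 119° = arccos(√0.4469) = 48.1°, giving θ ≈ 119 + 48.1 = 167.1°.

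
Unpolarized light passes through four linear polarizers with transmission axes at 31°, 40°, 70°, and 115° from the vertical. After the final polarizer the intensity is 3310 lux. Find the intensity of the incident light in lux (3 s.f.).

Unpolarized light through the first polarizer → I₁ = ½ I₀, now polarized at 31°.
I₂ = I₁ cos²(40° − 31°) = 0.5 I₀ · cos²(9°) = 0.4878 I₀.
I₃ = I₂ cos²(70° − 40°) = 0.4878 I₀ · cos²(30°) = 0.3658 I₀.
I₄ = I₃ cos²(115° − 70°) = 0.3658 I₀ · cos²(45°) = 0.1829 I₀.
So 3310 lux = 0.1829 I₀, giving I₀ = 3310/0.1829 = 1.81e+04 lux.

I₀ ≈ 1.81e4 lux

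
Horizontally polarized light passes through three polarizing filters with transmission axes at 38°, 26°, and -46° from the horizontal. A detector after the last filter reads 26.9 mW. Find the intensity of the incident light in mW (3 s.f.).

By Malus's law, I₁ = I₀ cos²(38° − 0°) = I₀ cos²(38°) = 0.621 I₀.
I₂ = I₁ cos²(26° − 38°) = 0.621 I₀ · cos²(12°) = 0.5941 I₀.
I₃ = I₂ cos²(-46° − 26°) = 0.5941 I₀ · cos²(72°) = 0.05673 I₀.
So 26.9 mW = 0.05673 I₀, giving I₀ = 26.9/0.05673 = 474.1 mW.

I₀ ≈ 474 mW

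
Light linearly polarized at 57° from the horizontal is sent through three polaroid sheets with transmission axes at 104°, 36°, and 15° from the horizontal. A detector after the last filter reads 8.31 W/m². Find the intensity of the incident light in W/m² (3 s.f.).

By Malus's law, I₁ = I₀ cos²(104° − 57°) = I₀ cos²(47°) = 0.4651 I₀.
I₂ = I₁ cos²(36° − 104°) = 0.4651 I₀ · cos²(68°) = 0.06527 I₀.
I₃ = I₂ cos²(15° − 36°) = 0.06527 I₀ · cos²(21°) = 0.05689 I₀.
So 8.31 W/m² = 0.05689 I₀, giving I₀ = 8.31/0.05689 = 146.1 W/m².

I₀ ≈ 146 W/m²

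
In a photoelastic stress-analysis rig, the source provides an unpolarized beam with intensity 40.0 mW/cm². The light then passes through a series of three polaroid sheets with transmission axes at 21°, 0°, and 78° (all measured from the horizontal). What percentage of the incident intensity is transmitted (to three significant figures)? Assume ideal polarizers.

Unpolarized light through the first polarizer → I₁ = 40.0 mW/cm²/2 = 20 mW/cm², polarized at 21°.
I₂ = I₁ · cos²(21°) = 20 · 0.8716 = 17.43 mW/cm².
I₃ = I₂ · cos²(78°) = 17.43 · 0.04323 = 0.7535 mW/cm².
That is 1.884% of the incident intensity.

≈ 1.88%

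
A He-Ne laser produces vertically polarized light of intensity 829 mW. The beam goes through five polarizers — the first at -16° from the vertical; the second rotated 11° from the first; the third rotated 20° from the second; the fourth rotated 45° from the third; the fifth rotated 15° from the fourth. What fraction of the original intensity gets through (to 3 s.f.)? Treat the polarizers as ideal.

I₁ = 829 mW · cos²(16°) = 766 mW.
I₂ = I₁ · cos²(11°) = 766 · 0.9636 = 738.1 mW.
I₃ = I₂ · cos²(20°) = 738.1 · 0.883 = 651.8 mW.
I₄ = I₃ · cos²(45°) = 651.8 · 0.5 = 325.9 mW.
I₅ = I₄ · cos²(15°) = 325.9 · 0.933 = 304.1 mW.
Transmitted fraction = 0.3668.

I/I₀ ≈ 0.367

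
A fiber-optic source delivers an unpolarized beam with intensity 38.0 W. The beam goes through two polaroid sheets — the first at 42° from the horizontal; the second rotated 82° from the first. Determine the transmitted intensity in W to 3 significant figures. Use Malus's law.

Unpolarized light through the first polarizer → I₁ = 38.0 W/2 = 19 W, polarized at 42°.
I₂ = I₁ · cos²(82°) = 19 · 0.01937 = 0.368 W.

I ≈ 0.368 W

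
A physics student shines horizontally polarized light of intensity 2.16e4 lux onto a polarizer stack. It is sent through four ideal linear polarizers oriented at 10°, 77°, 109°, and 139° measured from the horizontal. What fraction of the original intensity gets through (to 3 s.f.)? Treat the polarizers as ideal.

By Malus's law, I₁ = 2.16e4 lux · cos²(10°) = 2.095e+04 lux.
I₂ = I₁ · cos²(67°) = 2.095e+04 · 0.1527 = 3198 lux.
I₃ = I₂ · cos²(32°) = 3198 · 0.7192 = 2300 lux.
I₄ = I₃ · cos²(30°) = 2300 · 0.75 = 1725 lux.
Transmitted fraction = 0.07987.

I/I₀ ≈ 0.0799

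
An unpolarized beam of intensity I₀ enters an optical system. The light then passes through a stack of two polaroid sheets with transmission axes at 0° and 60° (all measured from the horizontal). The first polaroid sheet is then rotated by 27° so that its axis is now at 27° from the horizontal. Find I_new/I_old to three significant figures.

Before rotation:
Unpolarized light through the first polarizer → I₁ = ½ I₀, now polarized at 0°.
I₂ = I₁ cos²(60° − 0°) = 0.5 I₀ · cos²(60°) = 0.125 I₀.
After rotation:
Unpolarized light through the first polarizer → I₁ = ½ I₀, now polarized at 27°.
I₂ = I₁ cos²(60° − 27°) = 0.5 I₀ · cos²(33°) = 0.3517 I₀.
Ratio = 0.3517 / 0.125 = 2.813.

I_new/I_old ≈ 2.81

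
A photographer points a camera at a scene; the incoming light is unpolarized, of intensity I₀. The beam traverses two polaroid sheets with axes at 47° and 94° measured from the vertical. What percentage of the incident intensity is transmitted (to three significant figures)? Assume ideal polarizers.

Unpolarized light through the first polarizer → I₁ = ½ I₀, now polarized at 47°.
I₂ = I₁ cos²(94° − 47°) = 0.5 I₀ · cos²(47°) = 0.2326 I₀.
That is 23.26% of the incident intensity.

≈ 23.3%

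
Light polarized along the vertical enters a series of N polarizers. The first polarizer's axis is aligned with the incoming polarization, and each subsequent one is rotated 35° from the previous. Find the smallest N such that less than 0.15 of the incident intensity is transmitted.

First polarizer is aligned with the polarization: full transmission.
Each further stage multiplies by cos²(35°) = 0.671.
After N polarizers: T = 0.671^(N−1). Require T < 0.15 ⇒ N−1 > ln(0.15)/ln(0.671) = 4.76, so N−1 ≥ 5 and N = 6.
Check: N=6 gives T = 0.136 < 0.15; N=5 gives T = 0.2027.

N = 6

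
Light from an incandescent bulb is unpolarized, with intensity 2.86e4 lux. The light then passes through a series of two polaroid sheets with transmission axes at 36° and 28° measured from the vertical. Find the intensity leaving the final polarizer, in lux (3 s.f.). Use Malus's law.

Unpolarized light through the first polarizer → I₁ = 2.86e4 lux/2 = 1.43e+04 lux, polarized at 36°.
I₂ = I₁ · cos²(8°) = 1.43e+04 · 0.9806 = 1.402e+04 lux.

I ≈ 1.40e4 lux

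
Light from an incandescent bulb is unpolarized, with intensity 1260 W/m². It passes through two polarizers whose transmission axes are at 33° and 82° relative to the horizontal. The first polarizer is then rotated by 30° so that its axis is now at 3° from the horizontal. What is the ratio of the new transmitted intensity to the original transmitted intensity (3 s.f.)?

Before rotation:
Unpolarized light through the first polarizer → I₁ = ½ I₀, now polarized at 33°.
I₂ = I₁ cos²(82° − 33°) = 0.5 I₀ · cos²(49°) = 0.2152 I₀.
After rotation:
Unpolarized light through the first polarizer → I₁ = ½ I₀, now polarized at 3°.
I₂ = I₁ cos²(82° − 3°) = 0.5 I₀ · cos²(79°) = 0.0182 I₀.
Ratio = 0.0182 / 0.2152 = 0.08459.

I_new/I_old ≈ 0.0846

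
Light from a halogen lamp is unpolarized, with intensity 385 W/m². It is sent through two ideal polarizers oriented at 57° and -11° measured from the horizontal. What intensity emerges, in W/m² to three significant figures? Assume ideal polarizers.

Unpolarized light through the first polarizer → I₁ = 385 W/m²/2 = 192.5 W/m², polarized at 57°.
I₂ = I₁ · cos²(68°) = 192.5 · 0.1403 = 27.01 W/m².

I ≈ 27.0 W/m²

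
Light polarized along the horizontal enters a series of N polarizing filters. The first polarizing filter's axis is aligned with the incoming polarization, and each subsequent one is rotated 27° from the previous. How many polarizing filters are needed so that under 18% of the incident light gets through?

First polarizer is aligned with the polarization: full transmission.
Each further stage multiplies by cos²(27°) = 0.7939.
After N polarizers: T = 0.7939^(N−1). Require T < 0.18 ⇒ N−1 > ln(0.18)/ln(0.7939) = 7.43, so N−1 ≥ 8 and N = 9.
Check: N=9 gives T = 0.1578 < 0.18; N=8 gives T = 0.1988.

N = 9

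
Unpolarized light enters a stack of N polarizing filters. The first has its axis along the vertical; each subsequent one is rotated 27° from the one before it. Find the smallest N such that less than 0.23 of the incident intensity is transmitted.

First polarizer halves the unpolarized light: factor 1/2.
Each further stage multiplies by cos²(27°) = 0.7939.
After N polarizers: T = 0.5·0.7939^(N−1). Require T < 0.23 ⇒ N−1 > ln(0.23/0.5)/ln(0.7939) = 3.36, so N−1 ≥ 4 and N = 5.
Check: N=5 gives T = 0.1986 < 0.23; N=4 gives T = 0.2502.

N = 5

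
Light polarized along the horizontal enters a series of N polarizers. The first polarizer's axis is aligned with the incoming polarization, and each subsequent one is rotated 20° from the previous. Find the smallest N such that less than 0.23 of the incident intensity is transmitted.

First polarizer is aligned with the polarization: full transmission.
Each further stage multiplies by cos²(20°) = 0.883.
After N polarizers: T = 0.883^(N−1). Require T < 0.23 ⇒ N−1 > ln(0.23)/ln(0.883) = 11.81, so N−1 ≥ 12 and N = 13.
Check: N=13 gives T = 0.2247 < 0.23; N=12 gives T = 0.2545.

N = 13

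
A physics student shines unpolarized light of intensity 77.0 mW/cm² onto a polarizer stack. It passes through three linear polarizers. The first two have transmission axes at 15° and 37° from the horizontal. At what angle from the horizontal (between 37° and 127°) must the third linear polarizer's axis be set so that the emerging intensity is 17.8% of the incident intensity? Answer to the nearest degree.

θ ≈ 87°

Unpolarized light through the first polarizer → I₁ = ½ I₀, now polarized at 15°.
I₂ = I₁ cos²(37° − 15°) = 0.5 I₀ · cos²(22°) = 0.4298 I₀.
Need I₃/I₀ = 0.178, so cos²(θ − 37°) = 0.178 / 0.4298 = 0.4141.
θ − 37° = arccos(√0.4141) = 49.9°, giving θ ≈ 37 + 49.9 = 86.9°.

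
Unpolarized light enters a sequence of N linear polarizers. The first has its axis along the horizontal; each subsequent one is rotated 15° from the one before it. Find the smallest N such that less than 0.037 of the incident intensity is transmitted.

First polarizer halves the unpolarized light: factor 1/2.
Each further stage multiplies by cos²(15°) = 0.933.
After N polarizers: T = 0.5·0.933^(N−1). Require T < 0.037 ⇒ N−1 > ln(0.037/0.5)/ln(0.933) = 37.55, so N−1 ≥ 38 and N = 39.
Check: N=39 gives T = 0.03587 < 0.037; N=38 gives T = 0.03844.

N = 39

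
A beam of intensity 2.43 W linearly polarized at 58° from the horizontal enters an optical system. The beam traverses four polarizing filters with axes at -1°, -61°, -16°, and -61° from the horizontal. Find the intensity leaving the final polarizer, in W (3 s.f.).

I ≈ 0.0403 W

I₁ = 2.43 W · cos²(59°) = 0.6446 W.
I₂ = I₁ · cos²(60°) = 0.6446 · 0.25 = 0.1611 W.
I₃ = I₂ · cos²(45°) = 0.1611 · 0.5 = 0.08057 W.
I₄ = I₃ · cos²(45°) = 0.08057 · 0.5 = 0.04029 W.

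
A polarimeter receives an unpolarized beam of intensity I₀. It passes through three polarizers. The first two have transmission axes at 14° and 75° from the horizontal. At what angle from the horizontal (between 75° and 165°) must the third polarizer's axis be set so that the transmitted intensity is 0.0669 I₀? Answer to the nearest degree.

θ ≈ 116°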